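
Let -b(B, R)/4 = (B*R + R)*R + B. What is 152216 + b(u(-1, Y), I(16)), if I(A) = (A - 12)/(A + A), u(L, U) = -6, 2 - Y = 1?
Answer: 2435845/16 ≈ 1.5224e+5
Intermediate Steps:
Y = 1 (Y = 2 - 1*1 = 2 - 1 = 1)
I(A) = (-12 + A)/(2*A) (I(A) = (-12 + A)/((2*A)) = (-12 + A)*(1/(2*A)) = (-12 + A)/(2*A))
b(B, R) = -4*B - 4*R*(R + B*R) (b(B, R) = -4*((B*R + R)*R + B) = -4*((R + B*R)*R + B) = -4*(R*(R + B*R) + B) = -4*(B + R*(R + B*R)) = -4*B - 4*R*(R + B*R))
152216 + b(u(-1, Y), I(16)) = 152216 + (-4*(-6) - 4*(-12 + 16)**2/1024 - 4*(-6)*((1/2)*(-12 + 16)/16)**2) = 152216 + (24 - 4*((1/2)*(1/16)*4)**2 - 4*(-6)*((1/2)*(1/16)*4)**2) = 152216 + (24 - 4*(1/8)**2 - 4*(-6)*(1/8)**2) = 152216 + (24 - 4*1/64 - 4*(-6)*1/64) = 152216 + (24 - 1/16 + 3/8) = 152216 + 389/16 = 2435845/16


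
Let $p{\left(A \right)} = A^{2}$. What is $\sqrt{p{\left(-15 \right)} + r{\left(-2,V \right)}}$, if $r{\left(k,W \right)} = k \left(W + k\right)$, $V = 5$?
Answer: $\sqrt{219} \approx 14.799$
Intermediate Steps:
$\sqrt{p{\left(-15 \right)} + r{\left(-2,V \right)}} = \sqrt{\left(-15\right)^{2} - 2 \left(5 - 2\right)} = \sqrt{225 - 6} = \sqrt{219}$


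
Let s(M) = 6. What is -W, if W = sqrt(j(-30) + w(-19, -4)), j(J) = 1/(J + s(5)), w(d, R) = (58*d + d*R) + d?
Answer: -I*sqrt(150486)/12 ≈ -32.327*I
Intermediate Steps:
w(d, R) = 59*d + R*d (w(d, R) = (58*d + R*d) + d = 59*d + R*d)
j(J) = 1/(6 + J) (j(J) = 1/(J + 6) = 1/(6 + J))
W = I*sqrt(150486)/12 (W = sqrt(1/(6 - 30) - 19*(59 - 4)) = sqrt(1/(-24) - 19*55) = sqrt(-1/24 - 1045) = sqrt(-25081/24) = I*sqrt(150486)/12 ≈ 32.327*I)
-W = -I*sqrt(150486)/12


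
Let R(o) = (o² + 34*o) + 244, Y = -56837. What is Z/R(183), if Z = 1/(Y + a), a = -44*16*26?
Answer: -1/3002258655 ≈ -3.3308e-10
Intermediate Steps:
R(o) = 244 + o² + 34*o
a = -18304 (a = -704*26 = -18304)
Z = -1/75141 (Z = 1/(-56837 - 18304) = 1/(-75141) = -1/75141 ≈ -1.3308e-5)
Z/R(183) = -1/(75141*(244 + 183² + 34*183)) = -1/(75141*(244 + 33489 + 6222)) = -1/75141/39955 = -1/75141*1/39955 = -1/3002258655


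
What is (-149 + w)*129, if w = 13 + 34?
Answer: -13158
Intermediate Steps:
w = 47
(-149 + w)*129 = (-149 + 47)*129 = -102*129 = -13158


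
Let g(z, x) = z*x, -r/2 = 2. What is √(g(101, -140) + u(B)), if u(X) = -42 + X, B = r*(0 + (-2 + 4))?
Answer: I*√14190 ≈ 119.12*I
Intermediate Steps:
r = -4 (r = -2*2 = -4)
B = -8 (B = -4*(0 + (-2 + 4)) = -4*(0 + 2) = -4*2 = -8)
g(z, x) = x*z
√(g(101, -140) + u(B)) = √(-140*101 + (-42 - 8)) = √(-14140 - 50) = √(-14190) = I*√14190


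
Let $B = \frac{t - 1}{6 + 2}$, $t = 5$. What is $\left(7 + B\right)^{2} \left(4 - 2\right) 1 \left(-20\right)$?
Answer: $-2250$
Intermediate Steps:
$B = \frac{1}{2}$ ($B = \frac{5 - 1}{6 + 2} = \frac{4}{8} = 4 \cdot \frac{1}{8} = \frac{1}{2} \approx 0.5$)
$\left(7 + B\right)^{2} \left(4 - 2\right) 1 \left(-20\right) = \left(7 + \frac{1}{2}\right)^{2} \left(4 - 2\right) 1 \left(-20\right) = \left(\frac{15}{2}\right)^{2} \cdot 2 \cdot 1 \left(-20\right) = \frac{225 \cdot 2 \left(-20\right)}{4} = \frac{225}{4} \left(-40\right) = -2250$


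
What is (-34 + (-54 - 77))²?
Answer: 27225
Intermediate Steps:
(-34 + (-54 - 77))² = (-34 - 131)² = (-165)² = 27225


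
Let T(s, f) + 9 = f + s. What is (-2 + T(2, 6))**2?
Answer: 9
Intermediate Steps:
T(s, f) = -9 + f + s (T(s, f) = -9 + (f + s) = -9 + f + s)
(-2 + T(2, 6))**2 = (-2 + (-9 + 6 + 2))**2 = (-2 - 1)**2 = (-3)**2 = 9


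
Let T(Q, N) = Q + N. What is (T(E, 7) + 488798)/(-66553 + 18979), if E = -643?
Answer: -244081/23787 ≈ -10.261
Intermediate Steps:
T(Q, N) = N + Q
(T(E, 7) + 488798)/(-66553 + 18979) = ((7 - 643) + 488798)/(-66553 + 18979) = (-636 + 488798)/(-47574) = 488162*(-1/47574) = -244081/23787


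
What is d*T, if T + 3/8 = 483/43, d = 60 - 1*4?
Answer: 26145/43 ≈ 608.02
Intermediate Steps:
d = 56 (d = 60 - 4 = 56)
T = 3735/344 (T = -3/8 + 483/43 = 3735/344 ≈ 10.858)
d*T = 56*(3735/344) = 26145/43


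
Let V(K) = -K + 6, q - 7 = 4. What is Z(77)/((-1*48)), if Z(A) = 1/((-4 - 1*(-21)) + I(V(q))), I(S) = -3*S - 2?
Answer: -1/1440 ≈ -0.00069444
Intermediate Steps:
q = 11 (q = 7 + 4 = 11)
V(K) = 6 - K
I(S) = -2 - 3*S
Z(A) = 1/30 (Z(A) = 1/((-4 - 1*(-21)) + (-2 - 3*(6 - 1*11))) = 1/((-4 + 21) + (-2 - 3*(6 - 11))) = 1/(17 + (-2 - 3*(-5))) = 1/(17 + (-2 + 15)) = 1/(17 + 13) = 1/30)
Z(77)/((-1*48)) = 1/(30*((-1*48))) = (1/30)/(-48) = (1/30)*(-1/48) = -1/1440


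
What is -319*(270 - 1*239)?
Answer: -9889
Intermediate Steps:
-319*(270 - 1*239) = -319*(270 - 239) = -319*31 = -9889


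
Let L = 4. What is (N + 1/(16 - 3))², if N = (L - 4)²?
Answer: 1/169 ≈ 0.0059172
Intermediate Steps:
N = 0 (N = (4 - 4)² = 0² = 0)
(N + 1/(16 - 3))² = (0 + 1/(16 - 3))² = (0 + 1/13)² = (1/13)² = 1/169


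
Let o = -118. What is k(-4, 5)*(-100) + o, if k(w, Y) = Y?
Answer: -618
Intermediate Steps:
k(-4, 5)*(-100) + o = 5*(-100) - 118 = -500 - 118 = -618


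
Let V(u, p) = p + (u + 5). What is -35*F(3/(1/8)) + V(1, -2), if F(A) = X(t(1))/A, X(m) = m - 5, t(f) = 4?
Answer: 131/24 ≈ 5.4583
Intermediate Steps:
X(m) = -5 + m
V(u, p) = 5 + p + u (V(u, p) = p + (5 + u) = 5 + p + u)
F(A) = -1/A (F(A) = (-5 + 4)/A = -1/A)
-35*F(3/(1/8)) + V(1, -2) = -(-35)/(3/(1/8)) + (5 - 2 + 1) = -(-35)/(3/(⅛)) + 4 = -(-35)/(3*8) + 4 = -(-35)/24 + 4 = -35*(-1/24) + 4 = 35/24 + 4 = 131/24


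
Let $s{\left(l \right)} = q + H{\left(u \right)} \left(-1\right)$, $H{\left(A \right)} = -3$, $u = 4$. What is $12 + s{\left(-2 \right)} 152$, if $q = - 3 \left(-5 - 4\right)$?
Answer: $4572$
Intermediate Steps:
$q = 27$ ($q = \left(-3\right) \left(-9\right) = 27$)
$s{\left(l \right)} = 30$ ($s{\left(l \right)} = 27 - -3 = 27 + 3 = 30$)
$12 + s{\left(-2 \right)} 152 = 12 + 30 \cdot 152 = 12 + 4560 = 4572$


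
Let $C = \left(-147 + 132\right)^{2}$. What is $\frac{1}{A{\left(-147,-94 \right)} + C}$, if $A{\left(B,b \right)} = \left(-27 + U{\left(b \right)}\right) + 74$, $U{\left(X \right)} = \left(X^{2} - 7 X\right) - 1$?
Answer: $\frac{1}{9765} \approx 0.00010241$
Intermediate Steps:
$U{\left(X \right)} = -1 + X^{2} - 7 X$
$A{\left(B,b \right)} = 46 + b^{2} - 7 b$ ($A{\left(B,b \right)} = \left(-27 - \left(1 - b^{2} + 7 b\right)\right) + 74 = \left(-28 + b^{2} - 7 b\right) + 74 = 46 + b^{2} - 7 b$)
$C = 225$ ($C = \left(-15\right)^{2} = 225$)
$\frac{1}{A{\left(-147,-94 \right)} + C} = \frac{1}{\left(46 + \left(-94\right)^{2} - -658\right) + 225} = \frac{1}{\left(46 + 8836 + 658\right) + 225} = \frac{1}{9540 + 225} = \frac{1}{9765}$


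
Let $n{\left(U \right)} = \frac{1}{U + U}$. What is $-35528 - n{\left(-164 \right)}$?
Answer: $- \frac{11653183}{328} \approx -35528.0$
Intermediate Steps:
$n{\left(U \right)} = \frac{1}{2 U}$
$-35528 - n{\left(-164 \right)} = -35528 - \frac{1}{2 \left(-164\right)} = -35528 - \frac{1}{2} \left(- \frac{1}{164}\right) = -35528 - - \frac{1}{328} = -35528 + \frac{1}{328} = - \frac{11653183}{328}$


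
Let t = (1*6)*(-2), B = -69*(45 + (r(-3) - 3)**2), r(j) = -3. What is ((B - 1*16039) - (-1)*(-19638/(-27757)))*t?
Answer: 7203705096/27757 ≈ 2.5953e+5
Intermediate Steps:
B = -5589 (B = -69*(45 + (-3 - 3)**2) = -69*(45 + (-6)**2) = -69*(45 + 36) = -69*81 = -5589)
t = -12 (t = 6*(-2) = -12)
((B - 1*16039) - (-1)*(-19638/(-27757)))*t = ((-5589 - 1*16039) - (-1)*(-19638/(-27757)))*(-12) = ((-5589 - 16039) - (-1)*(-19638*(-1/27757)))*(-12) = (-21628 - (-1)*19638/27757)*(-12) = (-21628 - 1*(-19638/27757))*(-12) = (-21628 + 19638/27757)*(-12) = -600308758/27757*(-12) = 7203705096/27757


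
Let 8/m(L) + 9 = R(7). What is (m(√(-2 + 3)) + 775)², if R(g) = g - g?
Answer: 48539089/81 ≈ 5.9925e+5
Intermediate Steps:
R(g) = 0
m(L) = -8/9 (m(L) = 8/(-9 + 0) = 8/(-9) = 8*(-⅑) = -8/9)
(m(√(-2 + 3)) + 775)² = (-8/9 + 775)² = (6967/9)² = 48539089/81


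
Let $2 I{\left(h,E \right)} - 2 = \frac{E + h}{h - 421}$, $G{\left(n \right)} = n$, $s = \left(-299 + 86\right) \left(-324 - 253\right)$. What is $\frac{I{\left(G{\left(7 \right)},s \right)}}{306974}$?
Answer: $- \frac{15260}{31771809} \approx -0.0004803$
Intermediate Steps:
$s = 122901$ ($s = \left(-213\right) \left(-577\right) = 122901$)
$I{\left(h,E \right)} = 1 + \frac{E + h}{2 \left(-421 + h\right)}$ ($I{\left(h,E \right)} = 1 + \frac{\left(E + h\right) \frac{1}{h - 421}}{2} = 1 + \frac{\left(E + h\right) \frac{1}{-421 + h}}{2} = 1 + \frac{\frac{1}{-421 + h} \left(E + h\right)}{2} = 1 + \frac{E + h}{2 \left(-421 + h\right)}$)
$\frac{I{\left(G{\left(7 \right)},s \right)}}{306974} = \frac{\frac{1}{2} \frac{1}{-421 + 7} \left(-842 + 122901 + 3 \cdot 7\right)}{306974} = \frac{-842 + 122901 + 21}{2 \left(-414\right)} \frac{1}{306974} = \frac{1}{2} \left(- \frac{1}{414}\right) 122080 \cdot \frac{1}{306974} = \left(- \frac{30520}{207}\right) \frac{1}{306974} = - \frac{15260}{31771809}$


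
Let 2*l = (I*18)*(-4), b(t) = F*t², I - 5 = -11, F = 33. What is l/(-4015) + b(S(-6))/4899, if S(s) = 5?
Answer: 751397/6556495 ≈ 0.11460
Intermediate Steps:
I = -6 (I = 5 - 11 = -6)
b(t) = 33*t²
l = 216 (l = (-6*18*(-4))/2 = (-108*(-4))/2 = (½)*432 = 216)
l/(-4015) + b(S(-6))/4899 = 216/(-4015) + (33*5²)/4899 = 216*(-1/4015) + (33*25)*(1/4899) = -216/4015 + 825*(1/4899) = -216/4015 + 275/1633 = 751397/6556495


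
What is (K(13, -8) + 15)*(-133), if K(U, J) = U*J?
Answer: 11837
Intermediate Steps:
K(U, J) = J*U
(K(13, -8) + 15)*(-133) = (-8*13 + 15)*(-133) = (-104 + 15)*(-133) = -89*(-133) = 11837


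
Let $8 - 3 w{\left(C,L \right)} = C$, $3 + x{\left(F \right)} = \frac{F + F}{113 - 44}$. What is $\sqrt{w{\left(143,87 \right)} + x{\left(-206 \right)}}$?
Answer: $\frac{14 i \sqrt{1311}}{69} \approx 7.3465 i$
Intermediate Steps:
$x{\left(F \right)} = -3 + \frac{2 F}{69}$ ($x{\left(F \right)} = -3 + \frac{F + F}{113 - 44} = -3 + \frac{2 F}{69}$)
$w{\left(C,L \right)} = \frac{8}{3} - \frac{C}{3}$
$\sqrt{w{\left(143,87 \right)} + x{\left(-206 \right)}} = \sqrt{\left(\frac{8}{3} - \frac{143}{3}\right) + \left(-3 + \frac{2}{69} \left(-206\right)\right)} = \sqrt{\left(\frac{8}{3} - \frac{143}{3}\right) - \frac{619}{69}} = \sqrt{-45 - \frac{619}{69}} = \sqrt{- \frac{3724}{69}} = \frac{14 i \sqrt{1311}}{69}$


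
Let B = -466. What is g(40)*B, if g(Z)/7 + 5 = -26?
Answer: 101122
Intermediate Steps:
g(Z) = -217 (g(Z) = -35 + 7*(-26) = -35 - 182 = -217)
g(40)*B = -217*(-466) = 101122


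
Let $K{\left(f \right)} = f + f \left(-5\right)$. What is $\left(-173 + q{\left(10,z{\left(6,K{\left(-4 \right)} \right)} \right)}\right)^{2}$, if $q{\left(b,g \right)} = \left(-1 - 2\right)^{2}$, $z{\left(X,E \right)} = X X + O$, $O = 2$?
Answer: $26896$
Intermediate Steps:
$K{\left(f \right)} = - 4 f$ ($K{\left(f \right)} = f - 5 f = - 4 f$)
$z{\left(X,E \right)} = 2 + X^{2}$ ($z{\left(X,E \right)} = X X + 2 = X^{2} + 2 = 2 + X^{2}$)
$q{\left(b,g \right)} = 9$ ($q{\left(b,g \right)} = \left(-3\right)^{2} = 9$)
$\left(-173 + q{\left(10,z{\left(6,K{\left(-4 \right)} \right)} \right)}\right)^{2} = \left(-173 + 9\right)^{2} = \left(-164\right)^{2} = 26896$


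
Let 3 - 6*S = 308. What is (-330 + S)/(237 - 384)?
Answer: 2285/882 ≈ 2.5907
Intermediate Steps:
S = -305/6 (S = ½ - ⅙*308 = ½ - 154/3 = -305/6 ≈ -50.833)
(-330 + S)/(237 - 384) = (-330 - 305/6)/(237 - 384) = -2285/6/(-147) = -2285/6*(-1/147) = 2285/882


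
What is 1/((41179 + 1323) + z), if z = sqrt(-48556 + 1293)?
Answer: 42502/1806467267 - I*sqrt(47263)/1806467267 ≈ 2.3528e-5 - 1.2035e-7*I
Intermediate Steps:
z = I*sqrt(47263) (z = sqrt(-47263) = I*sqrt(47263) ≈ 217.4*I)
1/((41179 + 1323) + z) = 1/((41179 + 1323) + I*sqrt(47263)) = 1/(42502 + I*sqrt(47263))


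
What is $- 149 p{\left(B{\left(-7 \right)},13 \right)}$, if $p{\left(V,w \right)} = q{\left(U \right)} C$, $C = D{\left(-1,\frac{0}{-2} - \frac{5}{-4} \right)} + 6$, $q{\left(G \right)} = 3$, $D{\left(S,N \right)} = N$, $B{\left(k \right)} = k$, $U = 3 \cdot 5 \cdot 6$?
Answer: $- \frac{12963}{4} \approx -3240.8$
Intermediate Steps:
$U = 90$ ($U = 15 \cdot 6 = 90$)
$C = \frac{29}{4}$ ($C = \left(\frac{0}{-2} - \frac{5}{-4}\right) + 6 = \left(0 \left(- \frac{1}{2}\right) - - \frac{5}{4}\right) + 6 = \left(0 + \frac{5}{4}\right) + 6 = \frac{5}{4} + 6 = \frac{29}{4} \approx 7.25$)
$p{\left(V,w \right)} = \frac{87}{4}$ ($p{\left(V,w \right)} = 3 \cdot \frac{29}{4} = \frac{87}{4}$)
$- 149 p{\left(B{\left(-7 \right)},13 \right)} = \left(-149\right) \frac{87}{4} = - \frac{12963}{4}$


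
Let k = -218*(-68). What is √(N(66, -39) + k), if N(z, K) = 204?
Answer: 34*√13 ≈ 122.59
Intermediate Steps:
k = 14824
√(N(66, -39) + k) = √(204 + 14824) = √15028 = 34*√13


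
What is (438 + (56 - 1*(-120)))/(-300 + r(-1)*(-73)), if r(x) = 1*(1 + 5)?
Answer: -307/369 ≈ -0.83198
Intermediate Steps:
r(x) = 6 (r(x) = 1*6 = 6)
(438 + (56 - 1*(-120)))/(-300 + r(-1)*(-73)) = (438 + (56 - 1*(-120)))/(-300 + 6*(-73)) = (438 + (56 + 120))/(-300 - 438) = (438 + 176)/(-738) = 614*(-1/738) = -307/369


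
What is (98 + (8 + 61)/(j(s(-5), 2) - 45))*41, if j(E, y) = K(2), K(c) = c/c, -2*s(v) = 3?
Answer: 173963/44 ≈ 3953.7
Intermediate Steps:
s(v) = -3/2 (s(v) = -½*3 = -3/2)
K(c) = 1
j(E, y) = 1
(98 + (8 + 61)/(j(s(-5), 2) - 45))*41 = (98 + (8 + 61)/(1 - 45))*41 = (98 + 69/(-44))*41 = (98 + 69*(-1/44))*41 = (98 - 69/44)*41 = (4243/44)*41 = 173963/44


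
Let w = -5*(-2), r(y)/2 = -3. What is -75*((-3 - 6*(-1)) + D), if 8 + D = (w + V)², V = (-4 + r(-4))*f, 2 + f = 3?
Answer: 375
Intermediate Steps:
f = 1 (f = -2 + 3 = 1)
r(y) = -6 (r(y) = 2*(-3) = -6)
w = 10
V = -10 (V = (-4 - 6)*1 = -10*1 = -10)
D = -8 (D = -8 + (10 - 10)² = -8 + 0² = -8 + 0 = -8)
-75*((-3 - 6*(-1)) + D) = -75*((-3 - 6*(-1)) - 8) = -75*((-3 + 6) - 8) = -75*(3 - 8) = -75*(-5) = 375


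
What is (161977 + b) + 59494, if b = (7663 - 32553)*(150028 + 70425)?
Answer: -5486853699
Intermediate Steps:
b = -5487075170 (b = -24890*220453 = -5487075170)
(161977 + b) + 59494 = (161977 - 5487075170) + 59494 = -5486913193 + 59494 = -5486853699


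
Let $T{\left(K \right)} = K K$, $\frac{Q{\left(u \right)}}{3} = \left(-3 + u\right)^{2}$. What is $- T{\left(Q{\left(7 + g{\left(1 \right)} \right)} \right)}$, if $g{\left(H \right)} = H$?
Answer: $-5625$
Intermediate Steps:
$Q{\left(u \right)} = 3 \left(-3 + u\right)^{2}$
$T{\left(K \right)} = K^{2}$
$- T{\left(Q{\left(7 + g{\left(1 \right)} \right)} \right)} = - \left(3 \left(-3 + \left(7 + 1\right)\right)^{2}\right)^{2} = - \left(3 \left(-3 + 8\right)^{2}\right)^{2} = - \left(3 \cdot 5^{2}\right)^{2} = - \left(3 \cdot 25\right)^{2} = - 75^{2} = \left(-1\right) 5625 = -5625$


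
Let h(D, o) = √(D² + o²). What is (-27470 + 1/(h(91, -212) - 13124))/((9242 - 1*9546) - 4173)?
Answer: 4729953581094/770877398027 + 5*√2129/770877398027 ≈ 6.1358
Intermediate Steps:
(-27470 + 1/(h(91, -212) - 13124))/((9242 - 1*9546) - 4173) = (-27470 + 1/(√(91² + (-212)²) - 13124))/((9242 - 1*9546) - 4173) = (-27470 + 1/(√(8281 + 44944) - 13124))/((9242 - 9546) - 4173) = (-27470 + 1/(√53225 - 13124))/(-304 - 4173) = (-27470 + 1/(5*√2129 - 13124))/(-4477) = (-27470 + 1/(-13124 + 5*√2129))*(-1/4477) = 27470/4477 - 1/(4477*(-13124 + 5*√2129))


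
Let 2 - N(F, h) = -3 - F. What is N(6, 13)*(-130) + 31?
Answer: -1399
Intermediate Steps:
N(F, h) = 5 + F (N(F, h) = 2 - (-3 - F) = 2 + (3 + F) = 5 + F)
N(6, 13)*(-130) + 31 = (5 + 6)*(-130) + 31 = 11*(-130) + 31 = -1430 + 31 = -1399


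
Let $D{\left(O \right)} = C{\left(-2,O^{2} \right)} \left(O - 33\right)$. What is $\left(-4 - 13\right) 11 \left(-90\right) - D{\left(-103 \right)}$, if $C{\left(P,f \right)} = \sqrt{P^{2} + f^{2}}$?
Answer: $16830 + 136 \sqrt{112550885} \approx 1.4597 \cdot 10^{6}$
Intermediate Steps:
$D{\left(O \right)} = \sqrt{4 + O^{4}} \left(-33 + O\right)$ ($D{\left(O \right)} = \sqrt{\left(-2\right)^{2} + \left(O^{2}\right)^{2}} \left(O - 33\right) = \sqrt{4 + O^{4}} \left(-33 + O\right)$)
$\left(-4 - 13\right) 11 \left(-90\right) - D{\left(-103 \right)} = \left(-4 - 13\right) 11 \left(-90\right) - \sqrt{4 + \left(-103\right)^{4}} \left(-33 - 103\right) = \left(-17\right) 11 \left(-90\right) - \sqrt{4 + 112550881} \left(-136\right) = \left(-187\right) \left(-90\right) - \sqrt{112550885} \left(-136\right) = 16830 - - 136 \sqrt{112550885} = 16830 + 136 \sqrt{112550885}$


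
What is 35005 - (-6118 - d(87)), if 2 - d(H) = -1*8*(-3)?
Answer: 41101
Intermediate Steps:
d(H) = -22 (d(H) = 2 - (-1*8)*(-3) = 2 - (-8)*(-3) = 2 - 1*24 = 2 - 24 = -22)
35005 - (-6118 - d(87)) = 35005 - (-6118 - 1*(-22)) = 35005 - (-6118 + 22) = 35005 - 1*(-6096) = 35005 + 6096 = 41101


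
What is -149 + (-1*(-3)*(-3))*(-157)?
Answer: 1264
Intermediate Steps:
-149 + (-1*(-3)*(-3))*(-157) = -149 + (3*(-3))*(-157) = -149 - 9*(-157) = -149 + 1413 = 1264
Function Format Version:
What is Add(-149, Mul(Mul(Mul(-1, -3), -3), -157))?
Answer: 1264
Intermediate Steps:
Add(-149, Mul(Mul(Mul(-1, -3), -3), -157)) = Add(-149, Mul(Mul(3, -3), -157)) = Add(-149, Mul(-9, -157)) = Add(-149, 1413) = 1264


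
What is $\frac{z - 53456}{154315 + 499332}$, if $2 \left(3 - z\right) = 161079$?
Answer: $- \frac{267985}{1307294} \approx -0.20499$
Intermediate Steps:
$z = - \frac{161073}{2}$ ($z = 3 - \frac{161079}{2} = - \frac{161073}{2} \approx -80537.0$)
$\frac{z - 53456}{154315 + 499332} = \frac{- \frac{161073}{2} - 53456}{154315 + 499332} = - \frac{267985}{2 \cdot 653647} = \left(- \frac{267985}{2}\right) \frac{1}{653647} = - \frac{267985}{1307294}$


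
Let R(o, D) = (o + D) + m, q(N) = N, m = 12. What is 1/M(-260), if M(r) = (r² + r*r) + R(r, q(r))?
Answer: 1/134692 ≈ 7.4243e-6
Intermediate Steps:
R(o, D) = 12 + D + o (R(o, D) = (o + D) + 12 = (D + o) + 12 = 12 + D + o)
M(r) = 12 + 2*r + 2*r² (M(r) = (r² + r*r) + (12 + r + r) = (r² + r²) + (12 + 2*r) = 2*r² + (12 + 2*r) = 12 + 2*r + 2*r²)
1/M(-260) = 1/(12 + 2*(-260) + 2*(-260)²) = 1/(12 - 520 + 2*67600) = 1/(12 - 520 + 135200) = 1/134692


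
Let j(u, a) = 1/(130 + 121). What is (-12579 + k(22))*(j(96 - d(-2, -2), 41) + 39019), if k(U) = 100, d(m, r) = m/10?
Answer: -122216455830/251 ≈ -4.8692e+8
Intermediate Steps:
d(m, r) = m/10 (d(m, r) = m*(⅒) = m/10)
j(u, a) = 1/251
(-12579 + k(22))*(j(96 - d(-2, -2), 41) + 39019) = (-12579 + 100)*(1/251 + 39019) = -12479*9793770/251 = -122216455830/251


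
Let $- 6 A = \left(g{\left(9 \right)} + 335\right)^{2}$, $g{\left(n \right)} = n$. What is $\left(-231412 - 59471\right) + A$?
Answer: $- \frac{931817}{3} \approx -3.1061 \cdot 10^{5}$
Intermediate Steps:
$A = - \frac{59168}{3}$ ($A = - \frac{\left(9 + 335\right)^{2}}{6} = - \frac{344^{2}}{6} = \left(- \frac{1}{6}\right) 118336 = - \frac{59168}{3} \approx -19723.0$)
$\left(-231412 - 59471\right) + A = \left(-231412 - 59471\right) - \frac{59168}{3} = -290883 - \frac{59168}{3} = - \frac{931817}{3}$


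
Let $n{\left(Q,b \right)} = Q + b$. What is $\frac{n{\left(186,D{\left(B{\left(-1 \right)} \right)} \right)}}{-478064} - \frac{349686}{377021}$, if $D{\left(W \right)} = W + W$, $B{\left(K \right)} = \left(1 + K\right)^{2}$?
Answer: $- \frac{83621206905}{90120083672} \approx -0.92789$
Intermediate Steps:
$D{\left(W \right)} = 2 W$
$\frac{n{\left(186,D{\left(B{\left(-1 \right)} \right)} \right)}}{-478064} - \frac{349686}{377021} = \frac{186 + 2 \left(1 - 1\right)^{2}}{-478064} - \frac{349686}{377021} = \left(186 + 2 \cdot 0^{2}\right) \left(- \frac{1}{478064}\right) - \frac{349686}{377021} = \left(186 + 2 \cdot 0\right) \left(- \frac{1}{478064}\right) - \frac{349686}{377021} = \left(186 + 0\right) \left(- \frac{1}{478064}\right) - \frac{349686}{377021} = 186 \left(- \frac{1}{478064}\right) - \frac{349686}{377021} = - \frac{93}{239032} - \frac{349686}{377021} = - \frac{83621206905}{90120083672}$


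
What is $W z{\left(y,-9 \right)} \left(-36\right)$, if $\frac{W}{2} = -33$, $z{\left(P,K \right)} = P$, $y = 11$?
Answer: $26136$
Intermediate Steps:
$W = -66$ ($W = 2 \left(-33\right) = -66$)
$W z{\left(y,-9 \right)} \left(-36\right) = \left(-66\right) 11 \left(-36\right) = \left(-726\right) \left(-36\right) = 26136$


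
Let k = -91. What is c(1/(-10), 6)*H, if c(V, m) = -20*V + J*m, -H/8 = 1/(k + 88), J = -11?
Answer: -512/3 ≈ -170.67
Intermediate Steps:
H = 8/3 (H = -8/(-91 + 88) = -8/(-3) = -8*(-⅓) = 8/3 ≈ 2.6667)
c(V, m) = -20*V - 11*m
c(1/(-10), 6)*H = (-20/(-10) - 11*6)*(8/3) = (-20*(-⅒) - 66)*(8/3) = (2 - 66)*(8/3) = -64*8/3 = -512/3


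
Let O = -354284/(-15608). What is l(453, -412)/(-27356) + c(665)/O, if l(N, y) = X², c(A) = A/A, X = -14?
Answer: 3192257/86533867 ≈ 0.036890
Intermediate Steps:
c(A) = 1
l(N, y) = 196 (l(N, y) = (-14)² = 196)
O = 88571/3902 (O = -354284*(-1/15608) = 88571/3902 ≈ 22.699)
l(453, -412)/(-27356) + c(665)/O = 196/(-27356) + 1/(88571/3902) = 196*(-1/27356) + 1*(3902/88571) = -7/977 + 3902/88571 = 3192257/86533867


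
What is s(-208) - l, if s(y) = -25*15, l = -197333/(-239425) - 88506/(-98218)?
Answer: -4429506972697/11757922325 ≈ -376.73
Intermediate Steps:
l = 20286100822/11757922325 (l = -197333*(-1/239425) - 88506*(-1/98218) = 197333/239425 + 44253/49109 = 20286100822/11757922325 ≈ 1.7253)
s(y) = -375
s(-208) - l = -375 - 1*20286100822/11757922325 = -375 - 20286100822/11757922325 = -4429506972697/11757922325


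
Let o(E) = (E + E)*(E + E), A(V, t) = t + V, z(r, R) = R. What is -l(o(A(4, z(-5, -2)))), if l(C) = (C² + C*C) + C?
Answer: -528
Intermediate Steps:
A(V, t) = V + t
o(E) = 4*E² (o(E) = (2*E)*(2*E) = 4*E²)
l(C) = C + 2*C² (l(C) = (C² + C²) + C = 2*C² + C = C + 2*C²)
-l(o(A(4, z(-5, -2)))) = -4*(4 - 2)²*(1 + 2*(4*(4 - 2)²)) = -4*2²*(1 + 2*(4*2²)) = -4*4*(1 + 2*(4*4)) = -16*(1 + 2*16) = -16*(1 + 32) = -16*33 = -1*528 = -528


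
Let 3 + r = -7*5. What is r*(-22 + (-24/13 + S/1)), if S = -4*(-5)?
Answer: 1900/13 ≈ 146.15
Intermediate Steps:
r = -38 (r = -3 - 7*5 = -3 - 35 = -38)
S = 20
r*(-22 + (-24/13 + S/1)) = -38*(-22 + (-24/13 + 20/1)) = -38*(-22 + (-24*1/13 + 20*1)) = -38*(-22 + (-24/13 + 20)) = -38*(-22 + 236/13) = -38*(-50/13) = 1900/13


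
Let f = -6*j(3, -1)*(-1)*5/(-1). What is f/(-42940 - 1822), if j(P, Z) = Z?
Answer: -15/22381 ≈ -0.00067021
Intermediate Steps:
f = 30 (f = -6*(-1*(-1))*5/(-1) = -6*5*(-1) = -6*(-5) = 30)
f/(-42940 - 1822) = 30/(-42940 - 1822) = 30/(-44762) = -1/44762*30 = -15/22381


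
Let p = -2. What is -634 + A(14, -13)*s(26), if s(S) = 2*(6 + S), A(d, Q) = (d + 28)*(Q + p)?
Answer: -40954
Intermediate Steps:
A(d, Q) = (-2 + Q)*(28 + d) (A(d, Q) = (d + 28)*(Q - 2) = (28 + d)*(-2 + Q) = (-2 + Q)*(28 + d))
s(S) = 12 + 2*S
-634 + A(14, -13)*s(26) = -634 + (-56 - 2*14 + 28*(-13) - 13*14)*(12 + 2*26) = -634 + (-56 - 28 - 364 - 182)*(12 + 52) = -634 - 630*64 = -634 - 40320 = -40954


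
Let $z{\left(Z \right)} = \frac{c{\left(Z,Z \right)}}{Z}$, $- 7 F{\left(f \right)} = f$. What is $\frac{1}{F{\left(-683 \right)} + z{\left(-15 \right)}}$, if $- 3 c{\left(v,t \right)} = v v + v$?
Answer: $\frac{21}{2147} \approx 0.0097811$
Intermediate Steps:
$F{\left(f \right)} = - \frac{f}{7}$
$c{\left(v,t \right)} = - \frac{v}{3} - \frac{v^{2}}{3}$ ($c{\left(v,t \right)} = - \frac{v v + v}{3} = - \frac{v^{2} + v}{3} = - \frac{v + v^{2}}{3} = - \frac{v}{3} - \frac{v^{2}}{3}$)
$z{\left(Z \right)} = - \frac{1}{3} - \frac{Z}{3}$ ($z{\left(Z \right)} = \frac{\left(- \frac{1}{3}\right) Z \left(1 + Z\right)}{Z} = - \frac{1}{3} - \frac{Z}{3}$)
$\frac{1}{F{\left(-683 \right)} + z{\left(-15 \right)}} = \frac{1}{\left(- \frac{1}{7}\right) \left(-683\right) - - \frac{14}{3}} = \frac{1}{\frac{683}{7} + \left(- \frac{1}{3} + 5\right)} = \frac{1}{\frac{683}{7} + \frac{14}{3}} = \frac{1}{\frac{2147}{21}} = \frac{21}{2147}$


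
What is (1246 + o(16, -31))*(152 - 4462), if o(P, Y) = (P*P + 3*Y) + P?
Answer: -6141750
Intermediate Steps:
o(P, Y) = P + P² + 3*Y (o(P, Y) = (P² + 3*Y) + P = P + P² + 3*Y)
(1246 + o(16, -31))*(152 - 4462) = (1246 + (16 + 16² + 3*(-31)))*(152 - 4462) = (1246 + (16 + 256 - 93))*(-4310) = (1246 + 179)*(-4310) = 1425*(-4310) = -6141750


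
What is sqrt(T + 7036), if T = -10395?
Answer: I*sqrt(3359) ≈ 57.957*I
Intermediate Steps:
sqrt(T + 7036) = sqrt(-10395 + 7036) = sqrt(-3359) = I*sqrt(3359)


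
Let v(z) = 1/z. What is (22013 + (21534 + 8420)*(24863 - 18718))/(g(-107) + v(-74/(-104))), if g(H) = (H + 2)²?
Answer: 6811305691/407977 ≈ 16695.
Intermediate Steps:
g(H) = (2 + H)²
(22013 + (21534 + 8420)*(24863 - 18718))/(g(-107) + v(-74/(-104))) = (22013 + (21534 + 8420)*(24863 - 18718))/((2 - 107)² + 1/(-74/(-104))) = (22013 + 29954*6145)/((-105)² + 1/(-74*(-1/104))) = (22013 + 184067330)/(11025 + 1/(37/52)) = 184089343/(11025 + 52/37) = 184089343/(407977/37) = 184089343*(37/407977) = 6811305691/407977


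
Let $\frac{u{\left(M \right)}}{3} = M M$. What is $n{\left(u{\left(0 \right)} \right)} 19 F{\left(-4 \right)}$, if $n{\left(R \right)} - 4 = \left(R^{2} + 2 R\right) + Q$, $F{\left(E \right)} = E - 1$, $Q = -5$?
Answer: $95$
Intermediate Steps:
$F{\left(E \right)} = -1 + E$
$u{\left(M \right)} = 3 M^{2}$ ($u{\left(M \right)} = 3 M M = 3 M^{2}$)
$n{\left(R \right)} = -1 + R^{2} + 2 R$ ($n{\left(R \right)} = 4 - \left(5 - R^{2} - 2 R\right) = 4 + \left(-5 + R^{2} + 2 R\right) = -1 + R^{2} + 2 R$)
$n{\left(u{\left(0 \right)} \right)} 19 F{\left(-4 \right)} = \left(-1 + \left(3 \cdot 0^{2}\right)^{2} + 2 \cdot 3 \cdot 0^{2}\right) 19 \left(-1 - 4\right) = \left(-1 + \left(3 \cdot 0\right)^{2} + 2 \cdot 3 \cdot 0\right) 19 \left(-5\right) = \left(-1 + 0^{2} + 2 \cdot 0\right) 19 \left(-5\right) = \left(-1 + 0 + 0\right) 19 \left(-5\right) = \left(-1\right) 19 \left(-5\right) = \left(-19\right) \left(-5\right) = 95$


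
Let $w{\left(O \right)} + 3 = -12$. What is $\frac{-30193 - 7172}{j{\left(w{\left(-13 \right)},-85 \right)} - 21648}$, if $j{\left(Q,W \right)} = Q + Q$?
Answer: $\frac{12455}{7226} \approx 1.7236$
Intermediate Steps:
$w{\left(O \right)} = -15$ ($w{\left(O \right)} = -3 - 12 = -15$)
$j{\left(Q,W \right)} = 2 Q$
$\frac{-30193 - 7172}{j{\left(w{\left(-13 \right)},-85 \right)} - 21648} = \frac{-30193 - 7172}{2 \left(-15\right) - 21648} = - \frac{37365}{-30 - 21648} = - \frac{37365}{-21678} = \left(-37365\right) \left(- \frac{1}{21678}\right) = \frac{12455}{7226}$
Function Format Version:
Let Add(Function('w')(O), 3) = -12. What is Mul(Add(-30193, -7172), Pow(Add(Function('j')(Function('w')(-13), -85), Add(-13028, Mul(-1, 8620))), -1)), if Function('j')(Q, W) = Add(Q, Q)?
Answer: Rational(12455, 7226) ≈ 1.7236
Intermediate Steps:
Function('w')(O) = -15 (Function('w')(O) = Add(-3, -12) = -15)
Function('j')(Q, W) = Mul(2, Q)
Mul(Add(-30193, -7172), Pow(Add(Function('j')(Function('w')(-13), -85), Add(-13028, Mul(-1, 8620))), -1)) = Mul(Add(-30193, -7172), Pow(Add(Mul(2, -15), Add(-13028, Mul(-1, 8620))), -1)) = Mul(-37365, Pow(Add(-30, Add(-13028, -8620)), -1)) = Mul(-37365, Pow(Add(-30, -21648), -1)) = Mul(-37365, Pow(-21678, -1)) = Mul(-37365, Rational(-1, 21678)) = Rational(12455, 7226)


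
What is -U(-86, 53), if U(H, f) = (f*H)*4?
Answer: 18232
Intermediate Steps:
U(H, f) = 4*H*f (U(H, f) = (H*f)*4 = 4*H*f)
-U(-86, 53) = -4*(-86)*53 = -1*(-18232) = 18232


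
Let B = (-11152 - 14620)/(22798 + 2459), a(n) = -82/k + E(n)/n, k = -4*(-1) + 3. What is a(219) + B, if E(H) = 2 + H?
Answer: -50444567/4302109 ≈ -11.726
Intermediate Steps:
k = 7 (k = 4 + 3 = 7)
a(n) = -82/7 + (2 + n)/n
B = -25772/25257 ≈ -1.0204
a(219) + B = (-75/7 + 2/219) - 25772/25257 = -16411/1533 - 25772/25257 = -50444567/4302109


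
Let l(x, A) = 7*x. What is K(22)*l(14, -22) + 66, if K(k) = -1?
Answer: -32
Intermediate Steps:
K(22)*l(14, -22) + 66 = -7*14 + 66 = -1*98 + 66 = -98 + 66 = -32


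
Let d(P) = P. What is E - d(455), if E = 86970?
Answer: 86515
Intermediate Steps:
E - d(455) = 86970 - 1*455 = 86970 - 455 = 86515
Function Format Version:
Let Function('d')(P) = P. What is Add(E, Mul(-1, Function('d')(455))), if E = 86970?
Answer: 86515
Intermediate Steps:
Add(E, Mul(-1, Function('d')(455))) = Add(86970, Mul(-1, 455)) = Add(86970, -455) = 86515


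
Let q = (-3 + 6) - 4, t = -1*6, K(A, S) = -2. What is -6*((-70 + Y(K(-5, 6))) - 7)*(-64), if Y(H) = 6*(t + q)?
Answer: -45696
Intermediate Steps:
t = -6
q = -1 (q = 3 - 4 = -1)
Y(H) = -42 (Y(H) = 6*(-6 - 1) = 6*(-7) = -42)
-6*((-70 + Y(K(-5, 6))) - 7)*(-64) = -6*((-70 - 42) - 7)*(-64) = -6*(-112 - 7)*(-64) = -6*(-119)*(-64) = 714*(-64) = -45696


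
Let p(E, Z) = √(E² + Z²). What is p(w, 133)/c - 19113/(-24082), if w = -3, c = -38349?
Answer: 19113/24082 - √17698/38349 ≈ 0.79019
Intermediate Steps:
p(w, 133)/c - 19113/(-24082) = √((-3)² + 133²)/(-38349) - 19113/(-24082) = √(9 + 17689)*(-1/38349) - 19113*(-1/24082) = √17698*(-1/38349) + 19113/24082 = -√17698/38349 + 19113/24082 = 19113/24082 - √17698/38349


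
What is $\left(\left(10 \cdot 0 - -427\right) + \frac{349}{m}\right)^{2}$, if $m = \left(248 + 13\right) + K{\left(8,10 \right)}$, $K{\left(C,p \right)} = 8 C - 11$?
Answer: $\frac{18070618329}{98596} \approx 1.8328 \cdot 10^{5}$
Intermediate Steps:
$K{\left(C,p \right)} = -11 + 8 C$
$m = 314$ ($m = \left(248 + 13\right) + \left(-11 + 8 \cdot 8\right) = 261 + \left(-11 + 64\right) = 261 + 53 = 314$)
$\left(\left(10 \cdot 0 - -427\right) + \frac{349}{m}\right)^{2} = \left(\left(10 \cdot 0 - -427\right) + \frac{349}{314}\right)^{2} = \left(\left(0 + 427\right) + 349 \cdot \frac{1}{314}\right)^{2} = \left(427 + \frac{349}{314}\right)^{2} = \left(\frac{134427}{314}\right)^{2} = \frac{18070618329}{98596}$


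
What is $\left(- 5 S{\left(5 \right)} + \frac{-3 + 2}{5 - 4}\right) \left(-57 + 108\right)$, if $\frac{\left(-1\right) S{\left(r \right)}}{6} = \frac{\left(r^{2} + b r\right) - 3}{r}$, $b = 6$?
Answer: $15861$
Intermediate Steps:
$S{\left(r \right)} = - \frac{6 \left(-3 + r^{2} + 6 r\right)}{r}$ ($S{\left(r \right)} = - 6 \frac{\left(r^{2} + 6 r\right) - 3}{r} = - 6 \frac{-3 + r^{2} + 6 r}{r} = - \frac{6 \left(-3 + r^{2} + 6 r\right)}{r}$)
$\left(- 5 S{\left(5 \right)} + \frac{-3 + 2}{5 - 4}\right) \left(-57 + 108\right) = \left(- 5 \left(-36 - 30 + \frac{18}{5}\right) + \frac{-3 + 2}{5 - 4}\right) \left(-57 + 108\right) = \left(- 5 \left(-36 - 30 + 18 \cdot \frac{1}{5}\right) - 1^{-1}\right) 51 = \left(- 5 \left(-36 - 30 + \frac{18}{5}\right) - 1\right) 51 = \left(\left(-5\right) \left(- \frac{312}{5}\right) - 1\right) 51 = \left(312 - 1\right) 51 = 311 \cdot 51 = 15861$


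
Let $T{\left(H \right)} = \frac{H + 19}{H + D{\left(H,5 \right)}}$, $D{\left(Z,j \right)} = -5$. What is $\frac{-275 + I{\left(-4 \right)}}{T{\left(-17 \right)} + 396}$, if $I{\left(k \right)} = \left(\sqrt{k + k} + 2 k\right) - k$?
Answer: $- \frac{3069}{4355} + \frac{22 i \sqrt{2}}{4355} \approx -0.70471 + 0.0071441 i$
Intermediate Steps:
$I{\left(k \right)} = k + \sqrt{2} \sqrt{k}$ ($I{\left(k \right)} = \left(\sqrt{2 k} + 2 k\right) - k = \left(\sqrt{2} \sqrt{k} + 2 k\right) - k = \left(2 k + \sqrt{2} \sqrt{k}\right) - k = k + \sqrt{2} \sqrt{k}$)
$T{\left(H \right)} = \frac{19 + H}{-5 + H}$ ($T{\left(H \right)} = \frac{H + 19}{H - 5} = \frac{19 + H}{-5 + H}$)
$\frac{-275 + I{\left(-4 \right)}}{T{\left(-17 \right)} + 396} = \frac{-275 - \left(4 - \sqrt{2} \sqrt{-4}\right)}{\frac{19 - 17}{-5 - 17} + 396} = \frac{-275 - \left(4 - \sqrt{2} \cdot 2 i\right)}{\frac{1}{-22} \cdot 2 + 396} = \frac{-275 - \left(4 - 2 i \sqrt{2}\right)}{\left(- \frac{1}{22}\right) 2 + 396} = \frac{-279 + 2 i \sqrt{2}}{- \frac{1}{11} + 396} = \frac{-279 + 2 i \sqrt{2}}{\frac{4355}{11}} = \left(-279 + 2 i \sqrt{2}\right) \frac{11}{4355} = - \frac{3069}{4355} + \frac{22 i \sqrt{2}}{4355}$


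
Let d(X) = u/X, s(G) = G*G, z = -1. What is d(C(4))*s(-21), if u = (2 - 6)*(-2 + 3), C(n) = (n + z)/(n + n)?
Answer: -4704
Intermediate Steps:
s(G) = G²
C(n) = (-1 + n)/(2*n) (C(n) = (n - 1)/(n + n) = (-1 + n)/((2*n)) = (-1 + n)*(1/(2*n)) = (-1 + n)/(2*n))
u = -4 (u = -4*1 = -4)
d(X) = -4/X
d(C(4))*s(-21) = -4*8/(-1 + 4)*(-21)² = -4/((½)*(¼)*3)*441 = -4/3/8*441 = -4*8/3*441 = -32/3*441 = -4704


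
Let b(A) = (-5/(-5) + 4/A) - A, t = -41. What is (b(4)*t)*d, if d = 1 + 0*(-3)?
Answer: 82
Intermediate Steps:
d = 1 (d = 1 + 0 = 1)
b(A) = 1 - A + 4/A (b(A) = (-5*(-1/5) + 4/A) - A = (1 + 4/A) - A = 1 - A + 4/A)
(b(4)*t)*d = ((1 - 1*4 + 4/4)*(-41))*1 = ((1 - 4 + 4*(1/4))*(-41))*1 = ((1 - 4 + 1)*(-41))*1 = -2*(-41)*1 = 82*1 = 82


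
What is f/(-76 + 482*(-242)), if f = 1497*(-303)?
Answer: 453591/116720 ≈ 3.8861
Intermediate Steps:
f = -453591
f/(-76 + 482*(-242)) = -453591/(-76 + 482*(-242)) = -453591/(-76 - 116644) = -453591/(-116720) = -453591*(-1/116720) = 453591/116720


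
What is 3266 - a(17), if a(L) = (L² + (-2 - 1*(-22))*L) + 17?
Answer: 2620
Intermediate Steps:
a(L) = 17 + L² + 20*L (a(L) = (L² + (-2 + 22)*L) + 17 = (L² + 20*L) + 17 = 17 + L² + 20*L)
3266 - a(17) = 3266 - (17 + 17² + 20*17) = 3266 - (17 + 289 + 340) = 3266 - 1*646 = 3266 - 646 = 2620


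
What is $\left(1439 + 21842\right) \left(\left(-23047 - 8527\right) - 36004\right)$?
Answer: $-1573283418$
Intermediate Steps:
$\left(1439 + 21842\right) \left(\left(-23047 - 8527\right) - 36004\right) = 23281 \left(-31574 - 36004\right) = 23281 \left(-67578\right) = -1573283418$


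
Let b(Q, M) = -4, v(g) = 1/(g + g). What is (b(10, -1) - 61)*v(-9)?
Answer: 65/18 ≈ 3.6111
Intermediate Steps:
v(g) = 1/(2*g)
(b(10, -1) - 61)*v(-9) = (-4 - 61)*((½)/(-9)) = -65*(-1)/(2*9) = -65*(-1/18) = 65/18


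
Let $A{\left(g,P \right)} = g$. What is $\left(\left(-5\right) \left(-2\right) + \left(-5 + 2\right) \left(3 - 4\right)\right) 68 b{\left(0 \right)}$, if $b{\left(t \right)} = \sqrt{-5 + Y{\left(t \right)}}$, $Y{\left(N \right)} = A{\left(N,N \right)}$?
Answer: $884 i \sqrt{5} \approx 1976.7 i$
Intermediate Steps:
$Y{\left(N \right)} = N$
$b{\left(t \right)} = \sqrt{-5 + t}$
$\left(\left(-5\right) \left(-2\right) + \left(-5 + 2\right) \left(3 - 4\right)\right) 68 b{\left(0 \right)} = \left(\left(-5\right) \left(-2\right) + \left(-5 + 2\right) \left(3 - 4\right)\right) 68 \sqrt{-5 + 0} = \left(10 - -3\right) 68 \sqrt{-5} = \left(10 + 3\right) 68 i \sqrt{5} = 13 \cdot 68 i \sqrt{5} = 884 i \sqrt{5}$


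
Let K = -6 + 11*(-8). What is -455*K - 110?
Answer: 42660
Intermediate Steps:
K = -94 (K = -6 - 88 = -94)
-455*K - 110 = -455*(-94) - 110 = 42770 - 110 = 42660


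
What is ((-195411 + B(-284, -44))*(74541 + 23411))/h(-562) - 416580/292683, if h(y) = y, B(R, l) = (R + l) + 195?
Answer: 934338042759924/27414641 ≈ 3.4082e+7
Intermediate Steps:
B(R, l) = 195 + R + l
((-195411 + B(-284, -44))*(74541 + 23411))/h(-562) - 416580/292683 = ((-195411 + (195 - 284 - 44))*(74541 + 23411))/(-562) - 416580/292683 = ((-195411 - 133)*97952)*(-1/562) - 416580*1/292683 = -195544*97952*(-1/562) - 138860/97561 = -19153925888*(-1/562) - 138860/97561 = 9576962944/281 - 138860/97561 = 934338042759924/27414641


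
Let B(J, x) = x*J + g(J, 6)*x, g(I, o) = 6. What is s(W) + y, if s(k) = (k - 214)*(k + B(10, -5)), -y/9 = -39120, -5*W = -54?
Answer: 9153536/25 ≈ 3.6614e+5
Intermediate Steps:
W = 54/5 (W = -1/5*(-54) = 54/5 ≈ 10.800)
B(J, x) = 6*x + J*x (B(J, x) = x*J + 6*x = J*x + 6*x = 6*x + J*x)
y = 352080 (y = -9*(-39120) = 352080)
s(k) = (-214 + k)*(-80 + k) (s(k) = (k - 214)*(k - 5*(6 + 10)) = (-214 + k)*(k - 5*16) = (-214 + k)*(k - 80) = (-214 + k)*(-80 + k))
s(W) + y = (17120 + (54/5)**2 - 294*54/5) + 352080 = (17120 + 2916/25 - 15876/5) + 352080 = 351536/25 + 352080 = 9153536/25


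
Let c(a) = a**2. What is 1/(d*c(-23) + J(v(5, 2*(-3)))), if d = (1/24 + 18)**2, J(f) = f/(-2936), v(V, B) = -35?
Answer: 211392/36399679447 ≈ 5.8075e-6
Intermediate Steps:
J(f) = -f/2936 (J(f) = f*(-1/2936) = -f/2936)
d = 187489/576 (d = (1/24 + 18)**2 = (433/24)**2 = 187489/576 ≈ 325.50)
1/(d*c(-23) + J(v(5, 2*(-3)))) = 1/((187489/576)*(-23)**2 - 1/2936*(-35)) = 1/((187489/576)*529 + 35/2936) = 1/(99181681/576 + 35/2936) = 1/(36399679447/211392) = 211392/36399679447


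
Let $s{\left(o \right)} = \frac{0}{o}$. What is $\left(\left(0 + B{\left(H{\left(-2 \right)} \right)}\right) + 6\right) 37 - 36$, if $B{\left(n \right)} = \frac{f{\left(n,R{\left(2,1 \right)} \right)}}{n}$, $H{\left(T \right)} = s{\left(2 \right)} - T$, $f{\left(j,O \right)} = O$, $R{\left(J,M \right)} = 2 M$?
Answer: $223$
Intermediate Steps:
$s{\left(o \right)} = 0$
$H{\left(T \right)} = - T$ ($H{\left(T \right)} = 0 - T = - T$)
$B{\left(n \right)} = \frac{2}{n}$ ($B{\left(n \right)} = \frac{2 \cdot 1}{n} = \frac{2}{n}$)
$\left(\left(0 + B{\left(H{\left(-2 \right)} \right)}\right) + 6\right) 37 - 36 = \left(\left(0 + \frac{2}{\left(-1\right) \left(-2\right)}\right) + 6\right) 37 - 36 = \left(\left(0 + \frac{2}{2}\right) + 6\right) 37 - 36 = \left(\left(0 + 2 \cdot \frac{1}{2}\right) + 6\right) 37 - 36 = \left(\left(0 + 1\right) + 6\right) 37 - 36 = \left(1 + 6\right) 37 - 36 = 7 \cdot 37 - 36 = 259 - 36 = 223$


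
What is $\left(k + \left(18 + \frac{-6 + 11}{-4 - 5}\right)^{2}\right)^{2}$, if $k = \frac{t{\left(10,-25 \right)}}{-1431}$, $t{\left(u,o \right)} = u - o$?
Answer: $\frac{1706398789264}{18429849} \approx 92589.0$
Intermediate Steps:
$k = - \frac{35}{1431}$ ($k = \frac{10 - -25}{-1431} = \left(10 + 25\right) \left(- \frac{1}{1431}\right) = 35 \left(- \frac{1}{1431}\right) = - \frac{35}{1431} \approx -0.024458$)
$\left(k + \left(18 + \frac{-6 + 11}{-4 - 5}\right)^{2}\right)^{2} = \left(- \frac{35}{1431} + \left(18 + \frac{-6 + 11}{-4 - 5}\right)^{2}\right)^{2} = \left(- \frac{35}{1431} + \left(18 + \frac{5}{-9}\right)^{2}\right)^{2} = \left(- \frac{35}{1431} + \left(18 + 5 \left(- \frac{1}{9}\right)\right)^{2}\right)^{2} = \left(- \frac{35}{1431} + \left(18 - \frac{5}{9}\right)^{2}\right)^{2} = \left(- \frac{35}{1431} + \left(\frac{157}{9}\right)^{2}\right)^{2} = \left(- \frac{35}{1431} + \frac{24649}{81}\right)^{2} = \left(\frac{1306292}{4293}\right)^{2} = \frac{1706398789264}{18429849}$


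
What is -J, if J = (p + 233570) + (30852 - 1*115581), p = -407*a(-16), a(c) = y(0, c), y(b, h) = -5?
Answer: -150876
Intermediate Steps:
a(c) = -5
p = 2035 (p = -407*(-5) = 2035)
J = 150876 (J = (2035 + 233570) + (30852 - 1*115581) = 235605 + (30852 - 115581) = 235605 - 84729 = 150876)
-J = -1*150876 = -150876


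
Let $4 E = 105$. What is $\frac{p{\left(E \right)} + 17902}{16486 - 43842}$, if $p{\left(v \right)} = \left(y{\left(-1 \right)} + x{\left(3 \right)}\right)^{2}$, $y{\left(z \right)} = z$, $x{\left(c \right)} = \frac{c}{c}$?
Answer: $- \frac{8951}{13678} \approx -0.65441$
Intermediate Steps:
$E = \frac{105}{4}$ ($E = \frac{1}{4} \cdot 105 = \frac{105}{4} \approx 26.25$)
$x{\left(c \right)} = 1$
$p{\left(v \right)} = 0$ ($p{\left(v \right)} = \left(-1 + 1\right)^{2} = 0^{2} = 0$)
$\frac{p{\left(E \right)} + 17902}{16486 - 43842} = \frac{0 + 17902}{16486 - 43842} = \frac{17902}{-27356} = 17902 \left(- \frac{1}{27356}\right) = - \frac{8951}{13678}$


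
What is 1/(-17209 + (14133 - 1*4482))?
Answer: -1/7558 ≈ -0.00013231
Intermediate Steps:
1/(-17209 + (14133 - 1*4482)) = 1/(-17209 + (14133 - 4482)) = 1/(-17209 + 9651) = 1/(-7558) = -1/7558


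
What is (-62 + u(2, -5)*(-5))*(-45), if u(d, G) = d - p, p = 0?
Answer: 3240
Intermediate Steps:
u(d, G) = d (u(d, G) = d - 1*0 = d + 0 = d)
(-62 + u(2, -5)*(-5))*(-45) = (-62 + 2*(-5))*(-45) = (-62 - 10)*(-45) = -72*(-45) = 3240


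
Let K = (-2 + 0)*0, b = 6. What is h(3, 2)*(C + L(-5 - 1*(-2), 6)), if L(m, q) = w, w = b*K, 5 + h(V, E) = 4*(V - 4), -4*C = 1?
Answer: 9/4 ≈ 2.2500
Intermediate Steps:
C = -¼ (C = -¼*1 = -¼ ≈ -0.25000)
K = 0 (K = -2*0 = 0)
h(V, E) = -21 + 4*V (h(V, E) = -5 + 4*(V - 4) = -5 + 4*(-4 + V) = -5 + (-16 + 4*V) = -21 + 4*V)
w = 0 (w = 6*0 = 0)
L(m, q) = 0
h(3, 2)*(C + L(-5 - 1*(-2), 6)) = (-21 + 4*3)*(-¼ + 0) = (-21 + 12)*(-¼) = -9*(-¼) = 9/4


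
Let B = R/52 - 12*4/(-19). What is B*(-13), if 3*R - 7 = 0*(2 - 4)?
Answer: -7621/228 ≈ -33.425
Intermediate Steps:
R = 7/3 (R = 7/3 + (0*(2 - 4))/3 = 7/3 + (0*(-2))/3 = 7/3 + (⅓)*0 = 7/3 + 0 = 7/3 ≈ 2.3333)
B = 7621/2964 (B = (7/3)/52 - 12*4/(-19) = (7/3)*(1/52) - 48*(-1/19) = 7/156 + 48/19 = 7621/2964 ≈ 2.5712)
B*(-13) = (7621/2964)*(-13) = -7621/228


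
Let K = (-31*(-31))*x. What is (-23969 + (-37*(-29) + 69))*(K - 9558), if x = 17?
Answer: -154744233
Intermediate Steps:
K = 16337 (K = -31*(-31)*17 = 961*17 = 16337)
(-23969 + (-37*(-29) + 69))*(K - 9558) = (-23969 + (-37*(-29) + 69))*(16337 - 9558) = (-23969 + (1073 + 69))*6779 = (-23969 + 1142)*6779 = -22827*6779 = -154744233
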